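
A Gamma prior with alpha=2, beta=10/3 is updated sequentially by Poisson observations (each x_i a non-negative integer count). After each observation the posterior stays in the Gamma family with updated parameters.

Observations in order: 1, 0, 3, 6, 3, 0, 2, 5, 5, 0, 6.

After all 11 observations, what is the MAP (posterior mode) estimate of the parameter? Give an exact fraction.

96/43

obs 1: x=1 → posterior Gamma(3, 13/3)
obs 2: x=0 → posterior Gamma(3, 16/3)
obs 3: x=3 → posterior Gamma(6, 19/3)
obs 4: x=6 → posterior Gamma(12, 22/3)
obs 5: x=3 → posterior Gamma(15, 25/3)
obs 6: x=0 → posterior Gamma(15, 28/3)
obs 7: x=2 → posterior Gamma(17, 31/3)
obs 8: x=5 → posterior Gamma(22, 34/3)
obs 9: x=5 → posterior Gamma(27, 37/3)
obs 10: x=0 → posterior Gamma(27, 40/3)
obs 11: x=6 → posterior Gamma(33, 43/3)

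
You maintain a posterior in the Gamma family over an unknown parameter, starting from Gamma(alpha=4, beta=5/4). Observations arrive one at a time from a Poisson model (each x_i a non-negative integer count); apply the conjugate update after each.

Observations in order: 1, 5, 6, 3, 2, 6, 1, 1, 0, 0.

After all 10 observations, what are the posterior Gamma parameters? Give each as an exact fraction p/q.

obs 1: x=1 → posterior Gamma(5, 9/4)
obs 2: x=5 → posterior Gamma(10, 13/4)
obs 3: x=6 → posterior Gamma(16, 17/4)
obs 4: x=3 → posterior Gamma(19, 21/4)
obs 5: x=2 → posterior Gamma(21, 25/4)
obs 6: x=6 → posterior Gamma(27, 29/4)
obs 7: x=1 → posterior Gamma(28, 33/4)
obs 8: x=1 → posterior Gamma(29, 37/4)
obs 9: x=0 → posterior Gamma(29, 41/4)
obs 10: x=0 → posterior Gamma(29, 45/4)

alpha=29, beta=45/4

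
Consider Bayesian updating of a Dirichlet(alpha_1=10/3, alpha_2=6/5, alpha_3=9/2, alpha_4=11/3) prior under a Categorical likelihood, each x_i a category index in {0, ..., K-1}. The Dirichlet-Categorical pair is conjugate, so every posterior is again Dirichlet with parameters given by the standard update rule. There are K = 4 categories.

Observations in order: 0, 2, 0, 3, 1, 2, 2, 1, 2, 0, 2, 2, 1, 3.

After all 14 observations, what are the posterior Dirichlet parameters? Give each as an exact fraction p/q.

alpha_1=19/3, alpha_2=21/5, alpha_3=21/2, alpha_4=17/3

obs 1: x=0 → posterior Dirichlet(13/3, 6/5, 9/2, 11/3)
obs 2: x=2 → posterior Dirichlet(13/3, 6/5, 11/2, 11/3)
obs 3: x=0 → posterior Dirichlet(16/3, 6/5, 11/2, 11/3)
obs 4: x=3 → posterior Dirichlet(16/3, 6/5, 11/2, 14/3)
obs 5: x=1 → posterior Dirichlet(16/3, 11/5, 11/2, 14/3)
obs 6: x=2 → posterior Dirichlet(16/3, 11/5, 13/2, 14/3)
obs 7: x=2 → posterior Dirichlet(16/3, 11/5, 15/2, 14/3)
obs 8: x=1 → posterior Dirichlet(16/3, 16/5, 15/2, 14/3)
obs 9: x=2 → posterior Dirichlet(16/3, 16/5, 17/2, 14/3)
obs 10: x=0 → posterior Dirichlet(19/3, 16/5, 17/2, 14/3)
obs 11: x=2 → posterior Dirichlet(19/3, 16/5, 19/2, 14/3)
obs 12: x=2 → posterior Dirichlet(19/3, 16/5, 21/2, 14/3)
obs 13: x=1 → posterior Dirichlet(19/3, 21/5, 21/2, 14/3)
obs 14: x=3 → posterior Dirichlet(19/3, 21/5, 21/2, 17/3)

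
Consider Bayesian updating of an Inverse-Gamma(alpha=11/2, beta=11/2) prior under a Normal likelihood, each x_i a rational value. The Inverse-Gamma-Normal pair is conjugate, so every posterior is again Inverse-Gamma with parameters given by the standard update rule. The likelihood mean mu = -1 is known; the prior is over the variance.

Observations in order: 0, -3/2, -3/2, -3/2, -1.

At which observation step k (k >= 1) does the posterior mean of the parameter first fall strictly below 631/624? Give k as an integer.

k = 4

obs 1: x=0 → posterior Inverse-Gamma(6, 6)
obs 2: x=-3/2 → posterior Inverse-Gamma(13/2, 49/8)
obs 3: x=-3/2 → posterior Inverse-Gamma(7, 25/4)
obs 4: x=-3/2 → posterior Inverse-Gamma(15/2, 51/8)
obs 5: x=-1 → posterior Inverse-Gamma(8, 51/8)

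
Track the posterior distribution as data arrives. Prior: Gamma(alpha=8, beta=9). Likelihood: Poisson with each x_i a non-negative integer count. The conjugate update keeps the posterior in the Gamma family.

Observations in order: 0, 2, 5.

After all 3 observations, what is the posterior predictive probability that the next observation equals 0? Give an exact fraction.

15407021574586368/51185893014090757

obs 1: x=0 → posterior Gamma(8, 10)
obs 2: x=2 → posterior Gamma(10, 11)
obs 3: x=5 → posterior Gamma(15, 12)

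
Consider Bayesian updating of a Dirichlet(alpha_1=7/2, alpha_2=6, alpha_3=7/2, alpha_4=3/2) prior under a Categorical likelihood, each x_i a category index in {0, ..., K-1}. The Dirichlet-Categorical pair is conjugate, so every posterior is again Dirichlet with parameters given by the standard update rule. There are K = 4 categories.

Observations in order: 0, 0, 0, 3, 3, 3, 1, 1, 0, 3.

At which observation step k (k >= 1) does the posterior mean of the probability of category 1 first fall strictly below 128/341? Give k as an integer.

k = 2

obs 1: x=0 → posterior Dirichlet(9/2, 6, 7/2, 3/2)
obs 2: x=0 → posterior Dirichlet(11/2, 6, 7/2, 3/2)
obs 3: x=0 → posterior Dirichlet(13/2, 6, 7/2, 3/2)
obs 4: x=3 → posterior Dirichlet(13/2, 6, 7/2, 5/2)
obs 5: x=3 → posterior Dirichlet(13/2, 6, 7/2, 7/2)
obs 6: x=3 → posterior Dirichlet(13/2, 6, 7/2, 9/2)
obs 7: x=1 → posterior Dirichlet(13/2, 7, 7/2, 9/2)
obs 8: x=1 → posterior Dirichlet(13/2, 8, 7/2, 9/2)
obs 9: x=0 → posterior Dirichlet(15/2, 8, 7/2, 9/2)
obs 10: x=3 → posterior Dirichlet(15/2, 8, 7/2, 11/2)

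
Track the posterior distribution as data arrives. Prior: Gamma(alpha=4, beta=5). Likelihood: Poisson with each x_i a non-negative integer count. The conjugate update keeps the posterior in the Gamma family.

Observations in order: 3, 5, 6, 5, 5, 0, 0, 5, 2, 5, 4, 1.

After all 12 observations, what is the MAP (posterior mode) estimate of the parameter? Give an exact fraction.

obs 1: x=3 → posterior Gamma(7, 6)
obs 2: x=5 → posterior Gamma(12, 7)
obs 3: x=6 → posterior Gamma(18, 8)
obs 4: x=5 → posterior Gamma(23, 9)
obs 5: x=5 → posterior Gamma(28, 10)
obs 6: x=0 → posterior Gamma(28, 11)
obs 7: x=0 → posterior Gamma(28, 12)
obs 8: x=5 → posterior Gamma(33, 13)
obs 9: x=2 → posterior Gamma(35, 14)
obs 10: x=5 → posterior Gamma(40, 15)
obs 11: x=4 → posterior Gamma(44, 16)
obs 12: x=1 → posterior Gamma(45, 17)

44/17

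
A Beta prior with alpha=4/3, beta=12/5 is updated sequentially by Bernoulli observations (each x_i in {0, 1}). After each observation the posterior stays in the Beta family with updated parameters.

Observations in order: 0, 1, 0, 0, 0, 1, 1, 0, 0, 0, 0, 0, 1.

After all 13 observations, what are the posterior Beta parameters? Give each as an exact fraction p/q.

obs 1: x=0 → posterior Beta(4/3, 17/5)
obs 2: x=1 → posterior Beta(7/3, 17/5)
obs 3: x=0 → posterior Beta(7/3, 22/5)
obs 4: x=0 → posterior Beta(7/3, 27/5)
obs 5: x=0 → posterior Beta(7/3, 32/5)
obs 6: x=1 → posterior Beta(10/3, 32/5)
obs 7: x=1 → posterior Beta(13/3, 32/5)
obs 8: x=0 → posterior Beta(13/3, 37/5)
obs 9: x=0 → posterior Beta(13/3, 42/5)
obs 10: x=0 → posterior Beta(13/3, 47/5)
obs 11: x=0 → posterior Beta(13/3, 52/5)
obs 12: x=0 → posterior Beta(13/3, 57/5)
obs 13: x=1 → posterior Beta(16/3, 57/5)

alpha=16/3, beta=57/5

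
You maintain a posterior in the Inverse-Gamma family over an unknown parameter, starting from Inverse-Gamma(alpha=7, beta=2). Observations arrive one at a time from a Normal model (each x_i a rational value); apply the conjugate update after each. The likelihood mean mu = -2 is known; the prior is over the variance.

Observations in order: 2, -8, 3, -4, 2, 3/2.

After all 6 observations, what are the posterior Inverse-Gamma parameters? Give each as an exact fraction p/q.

obs 1: x=2 → posterior Inverse-Gamma(15/2, 10)
obs 2: x=-8 → posterior Inverse-Gamma(8, 28)
obs 3: x=3 → posterior Inverse-Gamma(17/2, 81/2)
obs 4: x=-4 → posterior Inverse-Gamma(9, 85/2)
obs 5: x=2 → posterior Inverse-Gamma(19/2, 101/2)
obs 6: x=3/2 → posterior Inverse-Gamma(10, 453/8)

alpha=10, beta=453/8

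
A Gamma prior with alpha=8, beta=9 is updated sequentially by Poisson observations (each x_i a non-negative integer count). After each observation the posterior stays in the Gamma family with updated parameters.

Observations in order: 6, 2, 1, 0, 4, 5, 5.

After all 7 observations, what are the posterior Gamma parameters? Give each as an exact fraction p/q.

obs 1: x=6 → posterior Gamma(14, 10)
obs 2: x=2 → posterior Gamma(16, 11)
obs 3: x=1 → posterior Gamma(17, 12)
obs 4: x=0 → posterior Gamma(17, 13)
obs 5: x=4 → posterior Gamma(21, 14)
obs 6: x=5 → posterior Gamma(26, 15)
obs 7: x=5 → posterior Gamma(31, 16)

alpha=31, beta=16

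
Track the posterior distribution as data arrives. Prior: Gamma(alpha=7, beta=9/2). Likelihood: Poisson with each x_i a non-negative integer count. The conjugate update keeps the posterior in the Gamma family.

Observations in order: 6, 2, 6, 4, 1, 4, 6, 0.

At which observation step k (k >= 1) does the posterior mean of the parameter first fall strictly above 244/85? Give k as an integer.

k = 4

obs 1: x=6 → posterior Gamma(13, 11/2)
obs 2: x=2 → posterior Gamma(15, 13/2)
obs 3: x=6 → posterior Gamma(21, 15/2)
obs 4: x=4 → posterior Gamma(25, 17/2)
obs 5: x=1 → posterior Gamma(26, 19/2)
obs 6: x=4 → posterior Gamma(30, 21/2)
obs 7: x=6 → posterior Gamma(36, 23/2)
obs 8: x=0 → posterior Gamma(36, 25/2)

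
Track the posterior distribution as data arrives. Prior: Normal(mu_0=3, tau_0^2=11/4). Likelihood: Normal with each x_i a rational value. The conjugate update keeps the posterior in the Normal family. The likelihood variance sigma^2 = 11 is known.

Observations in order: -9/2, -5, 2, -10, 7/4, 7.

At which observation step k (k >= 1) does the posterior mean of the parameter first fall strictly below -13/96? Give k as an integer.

k = 4

obs 1: x=-9/2 → posterior Normal(3/2, 11/5)
obs 2: x=-5 → posterior Normal(5/12, 11/6)
obs 3: x=2 → posterior Normal(9/14, 11/7)
obs 4: x=-10 → posterior Normal(-11/16, 11/8)
obs 5: x=7/4 → posterior Normal(-5/12, 11/9)
obs 6: x=7 → posterior Normal(13/40, 11/10)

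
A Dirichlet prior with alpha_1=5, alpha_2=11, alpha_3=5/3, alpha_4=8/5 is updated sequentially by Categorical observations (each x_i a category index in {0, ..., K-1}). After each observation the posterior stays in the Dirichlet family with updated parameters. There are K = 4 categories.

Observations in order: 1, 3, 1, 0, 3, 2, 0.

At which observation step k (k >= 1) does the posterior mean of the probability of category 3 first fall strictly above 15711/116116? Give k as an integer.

k = 5

obs 1: x=1 → posterior Dirichlet(5, 12, 5/3, 8/5)
obs 2: x=3 → posterior Dirichlet(5, 12, 5/3, 13/5)
obs 3: x=1 → posterior Dirichlet(5, 13, 5/3, 13/5)
obs 4: x=0 → posterior Dirichlet(6, 13, 5/3, 13/5)
obs 5: x=3 → posterior Dirichlet(6, 13, 5/3, 18/5)
obs 6: x=2 → posterior Dirichlet(6, 13, 8/3, 18/5)
obs 7: x=0 → posterior Dirichlet(7, 13, 8/3, 18/5)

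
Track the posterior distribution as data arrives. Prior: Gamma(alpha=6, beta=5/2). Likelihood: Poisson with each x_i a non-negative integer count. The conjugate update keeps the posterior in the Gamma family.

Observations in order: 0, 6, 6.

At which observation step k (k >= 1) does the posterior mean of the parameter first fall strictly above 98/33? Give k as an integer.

k = 3

obs 1: x=0 → posterior Gamma(6, 7/2)
obs 2: x=6 → posterior Gamma(12, 9/2)
obs 3: x=6 → posterior Gamma(18, 11/2)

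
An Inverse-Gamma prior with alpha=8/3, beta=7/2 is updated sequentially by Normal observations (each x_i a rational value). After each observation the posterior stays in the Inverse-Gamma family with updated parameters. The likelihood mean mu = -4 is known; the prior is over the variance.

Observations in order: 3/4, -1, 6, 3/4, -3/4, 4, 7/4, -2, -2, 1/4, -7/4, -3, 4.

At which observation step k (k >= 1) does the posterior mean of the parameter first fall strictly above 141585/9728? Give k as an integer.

k = 3

obs 1: x=3/4 → posterior Inverse-Gamma(19/6, 473/32)
obs 2: x=-1 → posterior Inverse-Gamma(11/3, 617/32)
obs 3: x=6 → posterior Inverse-Gamma(25/6, 2217/32)
obs 4: x=3/4 → posterior Inverse-Gamma(14/3, 1289/16)
obs 5: x=-3/4 → posterior Inverse-Gamma(31/6, 2747/32)
obs 6: x=4 → posterior Inverse-Gamma(17/3, 3771/32)
obs 7: x=7/4 → posterior Inverse-Gamma(37/6, 1075/8)
obs 8: x=-2 → posterior Inverse-Gamma(20/3, 1091/8)
obs 9: x=-2 → posterior Inverse-Gamma(43/6, 1107/8)
obs 10: x=1/4 → posterior Inverse-Gamma(23/3, 4717/32)
obs 11: x=-7/4 → posterior Inverse-Gamma(49/6, 2399/16)
obs 12: x=-3 → posterior Inverse-Gamma(26/3, 2407/16)
obs 13: x=4 → posterior Inverse-Gamma(55/6, 2919/16)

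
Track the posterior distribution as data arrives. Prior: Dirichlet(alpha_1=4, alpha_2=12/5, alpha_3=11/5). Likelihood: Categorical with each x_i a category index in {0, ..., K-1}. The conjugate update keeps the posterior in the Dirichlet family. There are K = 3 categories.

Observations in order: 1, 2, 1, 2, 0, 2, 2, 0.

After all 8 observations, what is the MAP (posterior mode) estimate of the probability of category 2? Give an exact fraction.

13/34

obs 1: x=1 → posterior Dirichlet(4, 17/5, 11/5)
obs 2: x=2 → posterior Dirichlet(4, 17/5, 16/5)
obs 3: x=1 → posterior Dirichlet(4, 22/5, 16/5)
obs 4: x=2 → posterior Dirichlet(4, 22/5, 21/5)
obs 5: x=0 → posterior Dirichlet(5, 22/5, 21/5)
obs 6: x=2 → posterior Dirichlet(5, 22/5, 26/5)
obs 7: x=2 → posterior Dirichlet(5, 22/5, 31/5)
obs 8: x=0 → posterior Dirichlet(6, 22/5, 31/5)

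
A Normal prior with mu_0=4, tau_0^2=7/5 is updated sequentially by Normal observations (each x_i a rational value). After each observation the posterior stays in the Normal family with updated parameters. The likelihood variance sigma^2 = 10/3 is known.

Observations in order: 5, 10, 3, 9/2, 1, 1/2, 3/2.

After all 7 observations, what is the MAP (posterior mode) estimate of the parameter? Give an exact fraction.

1471/394

obs 1: x=5 → posterior Normal(305/71, 70/71)
obs 2: x=10 → posterior Normal(515/92, 35/46)
obs 3: x=3 → posterior Normal(578/113, 70/113)
obs 4: x=9/2 → posterior Normal(1345/268, 35/67)
obs 5: x=1 → posterior Normal(1387/310, 14/31)
obs 6: x=1/2 → posterior Normal(4, 35/88)
obs 7: x=3/2 → posterior Normal(1471/394, 70/197)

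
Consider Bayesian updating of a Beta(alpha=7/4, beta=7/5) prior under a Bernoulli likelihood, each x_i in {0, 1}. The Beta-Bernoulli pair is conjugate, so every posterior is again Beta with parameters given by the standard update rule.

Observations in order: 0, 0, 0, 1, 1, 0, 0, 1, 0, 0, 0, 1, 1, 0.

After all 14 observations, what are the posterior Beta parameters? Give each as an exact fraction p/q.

alpha=27/4, beta=52/5

obs 1: x=0 → posterior Beta(7/4, 12/5)
obs 2: x=0 → posterior Beta(7/4, 17/5)
obs 3: x=0 → posterior Beta(7/4, 22/5)
obs 4: x=1 → posterior Beta(11/4, 22/5)
obs 5: x=1 → posterior Beta(15/4, 22/5)
obs 6: x=0 → posterior Beta(15/4, 27/5)
obs 7: x=0 → posterior Beta(15/4, 32/5)
obs 8: x=1 → posterior Beta(19/4, 32/5)
obs 9: x=0 → posterior Beta(19/4, 37/5)
obs 10: x=0 → posterior Beta(19/4, 42/5)
obs 11: x=0 → posterior Beta(19/4, 47/5)
obs 12: x=1 → posterior Beta(23/4, 47/5)
obs 13: x=1 → posterior Beta(27/4, 47/5)
obs 14: x=0 → posterior Beta(27/4, 52/5)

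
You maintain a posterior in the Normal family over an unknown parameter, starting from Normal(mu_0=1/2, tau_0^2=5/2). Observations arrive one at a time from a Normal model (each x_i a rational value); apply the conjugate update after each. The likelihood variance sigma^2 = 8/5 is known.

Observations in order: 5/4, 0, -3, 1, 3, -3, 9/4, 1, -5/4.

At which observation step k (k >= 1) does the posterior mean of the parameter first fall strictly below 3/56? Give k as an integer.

obs 1: x=5/4 → posterior Normal(157/164, 40/41)
obs 2: x=0 → posterior Normal(157/264, 20/33)
obs 3: x=-3 → posterior Normal(-11/28, 40/91)
obs 4: x=1 → posterior Normal(-43/464, 10/29)
obs 5: x=3 → posterior Normal(257/564, 40/141)
obs 6: x=-3 → posterior Normal(-43/664, 20/83)
obs 7: x=9/4 → posterior Normal(91/382, 40/191)
obs 8: x=1 → posterior Normal(47/144, 5/27)
obs 9: x=-5/4 → posterior Normal(157/964, 40/241)

k = 3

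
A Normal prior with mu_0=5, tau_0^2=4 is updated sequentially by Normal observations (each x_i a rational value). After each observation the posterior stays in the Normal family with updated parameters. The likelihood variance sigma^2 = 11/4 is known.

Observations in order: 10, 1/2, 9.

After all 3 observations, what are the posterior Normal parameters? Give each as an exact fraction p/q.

obs 1: x=10 → posterior Normal(215/27, 44/27)
obs 2: x=1/2 → posterior Normal(223/43, 44/43)
obs 3: x=9 → posterior Normal(367/59, 44/59)

mu_0=367/59, tau_0^2=44/59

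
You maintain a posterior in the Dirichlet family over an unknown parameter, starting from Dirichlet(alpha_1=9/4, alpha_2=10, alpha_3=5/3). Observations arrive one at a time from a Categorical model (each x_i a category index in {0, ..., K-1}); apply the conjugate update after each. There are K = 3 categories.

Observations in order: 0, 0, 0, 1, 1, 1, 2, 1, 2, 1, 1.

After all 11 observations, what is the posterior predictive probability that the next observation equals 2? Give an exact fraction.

obs 1: x=0 → posterior Dirichlet(13/4, 10, 5/3)
obs 2: x=0 → posterior Dirichlet(17/4, 10, 5/3)
obs 3: x=0 → posterior Dirichlet(21/4, 10, 5/3)
obs 4: x=1 → posterior Dirichlet(21/4, 11, 5/3)
obs 5: x=1 → posterior Dirichlet(21/4, 12, 5/3)
obs 6: x=1 → posterior Dirichlet(21/4, 13, 5/3)
obs 7: x=2 → posterior Dirichlet(21/4, 13, 8/3)
obs 8: x=1 → posterior Dirichlet(21/4, 14, 8/3)
obs 9: x=2 → posterior Dirichlet(21/4, 14, 11/3)
obs 10: x=1 → posterior Dirichlet(21/4, 15, 11/3)
obs 11: x=1 → posterior Dirichlet(21/4, 16, 11/3)

44/299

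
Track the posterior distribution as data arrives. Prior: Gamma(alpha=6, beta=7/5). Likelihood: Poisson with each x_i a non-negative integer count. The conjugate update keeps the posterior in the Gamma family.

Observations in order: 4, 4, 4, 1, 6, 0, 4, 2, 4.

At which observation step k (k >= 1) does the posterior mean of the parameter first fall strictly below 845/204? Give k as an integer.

obs 1: x=4 → posterior Gamma(10, 12/5)
obs 2: x=4 → posterior Gamma(14, 17/5)
obs 3: x=4 → posterior Gamma(18, 22/5)
obs 4: x=1 → posterior Gamma(19, 27/5)
obs 5: x=6 → posterior Gamma(25, 32/5)
obs 6: x=0 → posterior Gamma(25, 37/5)
obs 7: x=4 → posterior Gamma(29, 42/5)
obs 8: x=2 → posterior Gamma(31, 47/5)
obs 9: x=4 → posterior Gamma(35, 52/5)

k = 2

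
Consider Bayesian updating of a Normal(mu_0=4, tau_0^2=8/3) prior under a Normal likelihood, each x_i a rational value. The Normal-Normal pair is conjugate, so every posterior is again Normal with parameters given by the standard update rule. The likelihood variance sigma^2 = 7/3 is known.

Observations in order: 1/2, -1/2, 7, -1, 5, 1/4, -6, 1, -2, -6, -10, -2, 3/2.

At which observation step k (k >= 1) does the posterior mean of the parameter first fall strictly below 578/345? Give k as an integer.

obs 1: x=1/2 → posterior Normal(32/15, 56/45)
obs 2: x=-1/2 → posterior Normal(28/23, 56/69)
obs 3: x=7 → posterior Normal(84/31, 56/93)
obs 4: x=-1 → posterior Normal(76/39, 56/117)
obs 5: x=5 → posterior Normal(116/47, 56/141)
obs 6: x=1/4 → posterior Normal(118/55, 56/165)
obs 7: x=-6 → posterior Normal(10/9, 8/27)
obs 8: x=1 → posterior Normal(78/71, 56/213)
obs 9: x=-2 → posterior Normal(62/79, 56/237)
obs 10: x=-6 → posterior Normal(14/87, 56/261)
obs 11: x=-10 → posterior Normal(-66/95, 56/285)
obs 12: x=-2 → posterior Normal(-82/103, 56/309)
obs 13: x=3/2 → posterior Normal(-70/111, 56/333)

k = 2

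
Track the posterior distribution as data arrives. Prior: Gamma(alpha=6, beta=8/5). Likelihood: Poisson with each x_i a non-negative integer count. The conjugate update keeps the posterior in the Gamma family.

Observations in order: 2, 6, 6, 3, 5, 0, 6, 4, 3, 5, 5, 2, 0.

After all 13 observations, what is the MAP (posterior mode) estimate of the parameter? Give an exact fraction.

obs 1: x=2 → posterior Gamma(8, 13/5)
obs 2: x=6 → posterior Gamma(14, 18/5)
obs 3: x=6 → posterior Gamma(20, 23/5)
obs 4: x=3 → posterior Gamma(23, 28/5)
obs 5: x=5 → posterior Gamma(28, 33/5)
obs 6: x=0 → posterior Gamma(28, 38/5)
obs 7: x=6 → posterior Gamma(34, 43/5)
obs 8: x=4 → posterior Gamma(38, 48/5)
obs 9: x=3 → posterior Gamma(41, 53/5)
obs 10: x=5 → posterior Gamma(46, 58/5)
obs 11: x=5 → posterior Gamma(51, 63/5)
obs 12: x=2 → posterior Gamma(53, 68/5)
obs 13: x=0 → posterior Gamma(53, 73/5)

260/73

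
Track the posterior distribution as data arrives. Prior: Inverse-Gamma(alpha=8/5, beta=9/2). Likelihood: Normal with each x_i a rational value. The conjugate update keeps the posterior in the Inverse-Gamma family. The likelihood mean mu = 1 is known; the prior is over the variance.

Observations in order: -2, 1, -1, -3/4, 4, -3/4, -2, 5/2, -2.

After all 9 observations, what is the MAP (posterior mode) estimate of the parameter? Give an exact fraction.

obs 1: x=-2 → posterior Inverse-Gamma(21/10, 9)
obs 2: x=1 → posterior Inverse-Gamma(13/5, 9)
obs 3: x=-1 → posterior Inverse-Gamma(31/10, 11)
obs 4: x=-3/4 → posterior Inverse-Gamma(18/5, 401/32)
obs 5: x=4 → posterior Inverse-Gamma(41/10, 545/32)
obs 6: x=-3/4 → posterior Inverse-Gamma(23/5, 297/16)
obs 7: x=-2 → posterior Inverse-Gamma(51/10, 369/16)
obs 8: x=5/2 → posterior Inverse-Gamma(28/5, 387/16)
obs 9: x=-2 → posterior Inverse-Gamma(61/10, 459/16)

2295/568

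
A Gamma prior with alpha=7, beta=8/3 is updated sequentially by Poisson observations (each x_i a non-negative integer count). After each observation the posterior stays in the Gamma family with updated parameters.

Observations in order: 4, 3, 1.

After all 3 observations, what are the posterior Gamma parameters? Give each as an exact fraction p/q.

alpha=15, beta=17/3

obs 1: x=4 → posterior Gamma(11, 11/3)
obs 2: x=3 → posterior Gamma(14, 14/3)
obs 3: x=1 → posterior Gamma(15, 17/3)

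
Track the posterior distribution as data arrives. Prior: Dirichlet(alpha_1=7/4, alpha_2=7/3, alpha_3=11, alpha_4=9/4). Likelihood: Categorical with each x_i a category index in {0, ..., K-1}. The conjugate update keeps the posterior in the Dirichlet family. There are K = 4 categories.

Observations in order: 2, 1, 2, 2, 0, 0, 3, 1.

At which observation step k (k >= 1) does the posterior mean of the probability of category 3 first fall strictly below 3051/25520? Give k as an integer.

obs 1: x=2 → posterior Dirichlet(7/4, 7/3, 12, 9/4)
obs 2: x=1 → posterior Dirichlet(7/4, 10/3, 12, 9/4)
obs 3: x=2 → posterior Dirichlet(7/4, 10/3, 13, 9/4)
obs 4: x=2 → posterior Dirichlet(7/4, 10/3, 14, 9/4)
obs 5: x=0 → posterior Dirichlet(11/4, 10/3, 14, 9/4)
obs 6: x=0 → posterior Dirichlet(15/4, 10/3, 14, 9/4)
obs 7: x=3 → posterior Dirichlet(15/4, 10/3, 14, 13/4)
obs 8: x=1 → posterior Dirichlet(15/4, 13/3, 14, 13/4)

k = 2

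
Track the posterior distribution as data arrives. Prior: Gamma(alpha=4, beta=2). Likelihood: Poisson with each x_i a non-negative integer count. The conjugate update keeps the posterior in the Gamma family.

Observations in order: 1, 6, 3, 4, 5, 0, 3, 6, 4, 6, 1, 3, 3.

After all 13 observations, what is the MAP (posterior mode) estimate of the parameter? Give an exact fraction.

obs 1: x=1 → posterior Gamma(5, 3)
obs 2: x=6 → posterior Gamma(11, 4)
obs 3: x=3 → posterior Gamma(14, 5)
obs 4: x=4 → posterior Gamma(18, 6)
obs 5: x=5 → posterior Gamma(23, 7)
obs 6: x=0 → posterior Gamma(23, 8)
obs 7: x=3 → posterior Gamma(26, 9)
obs 8: x=6 → posterior Gamma(32, 10)
obs 9: x=4 → posterior Gamma(36, 11)
obs 10: x=6 → posterior Gamma(42, 12)
obs 11: x=1 → posterior Gamma(43, 13)
obs 12: x=3 → posterior Gamma(46, 14)
obs 13: x=3 → posterior Gamma(49, 15)

16/5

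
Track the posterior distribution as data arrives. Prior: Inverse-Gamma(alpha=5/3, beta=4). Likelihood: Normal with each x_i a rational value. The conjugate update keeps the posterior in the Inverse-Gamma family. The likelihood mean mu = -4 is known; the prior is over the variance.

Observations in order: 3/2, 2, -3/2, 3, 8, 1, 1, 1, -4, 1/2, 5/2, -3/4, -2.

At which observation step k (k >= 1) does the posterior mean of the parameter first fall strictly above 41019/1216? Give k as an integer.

k = 5

obs 1: x=3/2 → posterior Inverse-Gamma(13/6, 153/8)
obs 2: x=2 → posterior Inverse-Gamma(8/3, 297/8)
obs 3: x=-3/2 → posterior Inverse-Gamma(19/6, 161/4)
obs 4: x=3 → posterior Inverse-Gamma(11/3, 259/4)
obs 5: x=8 → posterior Inverse-Gamma(25/6, 547/4)
obs 6: x=1 → posterior Inverse-Gamma(14/3, 597/4)
obs 7: x=1 → posterior Inverse-Gamma(31/6, 647/4)
obs 8: x=1 → posterior Inverse-Gamma(17/3, 697/4)
obs 9: x=-4 → posterior Inverse-Gamma(37/6, 697/4)
obs 10: x=1/2 → posterior Inverse-Gamma(20/3, 1475/8)
obs 11: x=5/2 → posterior Inverse-Gamma(43/6, 411/2)
obs 12: x=-3/4 → posterior Inverse-Gamma(23/3, 6745/32)
obs 13: x=-2 → posterior Inverse-Gamma(49/6, 6809/32)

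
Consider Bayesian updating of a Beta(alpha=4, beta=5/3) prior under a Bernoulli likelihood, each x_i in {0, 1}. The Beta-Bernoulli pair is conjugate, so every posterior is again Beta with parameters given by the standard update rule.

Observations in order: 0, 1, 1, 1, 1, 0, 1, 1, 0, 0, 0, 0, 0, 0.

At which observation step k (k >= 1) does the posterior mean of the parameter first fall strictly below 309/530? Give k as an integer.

k = 12

obs 1: x=0 → posterior Beta(4, 8/3)
obs 2: x=1 → posterior Beta(5, 8/3)
obs 3: x=1 → posterior Beta(6, 8/3)
obs 4: x=1 → posterior Beta(7, 8/3)
obs 5: x=1 → posterior Beta(8, 8/3)
obs 6: x=0 → posterior Beta(8, 11/3)
obs 7: x=1 → posterior Beta(9, 11/3)
obs 8: x=1 → posterior Beta(10, 11/3)
obs 9: x=0 → posterior Beta(10, 14/3)
obs 10: x=0 → posterior Beta(10, 17/3)
obs 11: x=0 → posterior Beta(10, 20/3)
obs 12: x=0 → posterior Beta(10, 23/3)
obs 13: x=0 → posterior Beta(10, 26/3)
obs 14: x=0 → posterior Beta(10, 29/3)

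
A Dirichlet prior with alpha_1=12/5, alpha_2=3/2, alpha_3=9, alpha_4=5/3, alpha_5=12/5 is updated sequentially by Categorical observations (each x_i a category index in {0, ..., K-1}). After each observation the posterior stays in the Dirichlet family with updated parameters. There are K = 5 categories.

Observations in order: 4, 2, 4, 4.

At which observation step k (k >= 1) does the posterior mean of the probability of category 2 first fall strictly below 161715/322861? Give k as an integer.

obs 1: x=4 → posterior Dirichlet(12/5, 3/2, 9, 5/3, 17/5)
obs 2: x=2 → posterior Dirichlet(12/5, 3/2, 10, 5/3, 17/5)
obs 3: x=4 → posterior Dirichlet(12/5, 3/2, 10, 5/3, 22/5)
obs 4: x=4 → posterior Dirichlet(12/5, 3/2, 10, 5/3, 27/5)

k = 3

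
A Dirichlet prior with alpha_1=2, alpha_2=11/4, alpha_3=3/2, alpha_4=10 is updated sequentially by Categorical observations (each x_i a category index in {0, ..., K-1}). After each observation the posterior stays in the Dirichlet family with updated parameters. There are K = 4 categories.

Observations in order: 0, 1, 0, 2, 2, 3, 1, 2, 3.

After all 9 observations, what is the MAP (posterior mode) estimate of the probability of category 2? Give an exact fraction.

obs 1: x=0 → posterior Dirichlet(3, 11/4, 3/2, 10)
obs 2: x=1 → posterior Dirichlet(3, 15/4, 3/2, 10)
obs 3: x=0 → posterior Dirichlet(4, 15/4, 3/2, 10)
obs 4: x=2 → posterior Dirichlet(4, 15/4, 5/2, 10)
obs 5: x=2 → posterior Dirichlet(4, 15/4, 7/2, 10)
obs 6: x=3 → posterior Dirichlet(4, 15/4, 7/2, 11)
obs 7: x=1 → posterior Dirichlet(4, 19/4, 7/2, 11)
obs 8: x=2 → posterior Dirichlet(4, 19/4, 9/2, 11)
obs 9: x=3 → posterior Dirichlet(4, 19/4, 9/2, 12)

14/85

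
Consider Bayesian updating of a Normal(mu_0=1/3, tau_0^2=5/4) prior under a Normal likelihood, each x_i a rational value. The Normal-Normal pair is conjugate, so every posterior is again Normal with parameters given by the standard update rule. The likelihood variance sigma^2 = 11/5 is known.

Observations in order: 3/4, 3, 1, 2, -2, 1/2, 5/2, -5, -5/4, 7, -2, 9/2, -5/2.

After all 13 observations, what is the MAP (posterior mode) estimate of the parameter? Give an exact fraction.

obs 1: x=3/4 → posterior Normal(401/828, 55/69)
obs 2: x=3 → posterior Normal(1301/1128, 55/94)
obs 3: x=1 → posterior Normal(1601/1428, 55/119)
obs 4: x=2 → posterior Normal(2201/1728, 55/144)
obs 5: x=-2 → posterior Normal(1601/2028, 55/169)
obs 6: x=1/2 → posterior Normal(1751/2328, 55/194)
obs 7: x=5/2 → posterior Normal(2501/2628, 55/219)
obs 8: x=-5 → posterior Normal(1001/2928, 55/244)
obs 9: x=-5/4 → posterior Normal(313/1614, 55/269)
obs 10: x=7 → posterior Normal(1363/1764, 55/294)
obs 11: x=-2 → posterior Normal(1063/1914, 5/29)
obs 12: x=9/2 → posterior Normal(869/1032, 55/344)
obs 13: x=-5/2 → posterior Normal(1363/2214, 55/369)

1363/2214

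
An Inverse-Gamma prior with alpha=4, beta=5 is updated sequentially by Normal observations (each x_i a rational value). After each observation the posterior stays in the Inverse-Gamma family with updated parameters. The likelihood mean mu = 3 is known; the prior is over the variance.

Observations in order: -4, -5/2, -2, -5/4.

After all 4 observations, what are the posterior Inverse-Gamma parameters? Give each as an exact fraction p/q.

obs 1: x=-4 → posterior Inverse-Gamma(9/2, 59/2)
obs 2: x=-5/2 → posterior Inverse-Gamma(5, 357/8)
obs 3: x=-2 → posterior Inverse-Gamma(11/2, 457/8)
obs 4: x=-5/4 → posterior Inverse-Gamma(6, 2117/32)

alpha=6, beta=2117/32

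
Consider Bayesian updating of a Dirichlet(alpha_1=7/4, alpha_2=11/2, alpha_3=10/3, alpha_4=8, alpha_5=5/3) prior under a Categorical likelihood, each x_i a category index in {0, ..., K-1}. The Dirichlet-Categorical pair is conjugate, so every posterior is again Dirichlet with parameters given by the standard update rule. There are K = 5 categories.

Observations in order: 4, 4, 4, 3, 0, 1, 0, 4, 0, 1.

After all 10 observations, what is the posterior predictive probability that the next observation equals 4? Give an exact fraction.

obs 1: x=4 → posterior Dirichlet(7/4, 11/2, 10/3, 8, 8/3)
obs 2: x=4 → posterior Dirichlet(7/4, 11/2, 10/3, 8, 11/3)
obs 3: x=4 → posterior Dirichlet(7/4, 11/2, 10/3, 8, 14/3)
obs 4: x=3 → posterior Dirichlet(7/4, 11/2, 10/3, 9, 14/3)
obs 5: x=0 → posterior Dirichlet(11/4, 11/2, 10/3, 9, 14/3)
obs 6: x=1 → posterior Dirichlet(11/4, 13/2, 10/3, 9, 14/3)
obs 7: x=0 → posterior Dirichlet(15/4, 13/2, 10/3, 9, 14/3)
obs 8: x=4 → posterior Dirichlet(15/4, 13/2, 10/3, 9, 17/3)
obs 9: x=0 → posterior Dirichlet(19/4, 13/2, 10/3, 9, 17/3)
obs 10: x=1 → posterior Dirichlet(19/4, 15/2, 10/3, 9, 17/3)

68/363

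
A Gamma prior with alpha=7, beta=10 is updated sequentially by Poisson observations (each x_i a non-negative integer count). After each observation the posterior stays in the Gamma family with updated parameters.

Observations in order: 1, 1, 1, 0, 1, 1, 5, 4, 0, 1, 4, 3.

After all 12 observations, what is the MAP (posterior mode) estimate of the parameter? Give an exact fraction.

obs 1: x=1 → posterior Gamma(8, 11)
obs 2: x=1 → posterior Gamma(9, 12)
obs 3: x=1 → posterior Gamma(10, 13)
obs 4: x=0 → posterior Gamma(10, 14)
obs 5: x=1 → posterior Gamma(11, 15)
obs 6: x=1 → posterior Gamma(12, 16)
obs 7: x=5 → posterior Gamma(17, 17)
obs 8: x=4 → posterior Gamma(21, 18)
obs 9: x=0 → posterior Gamma(21, 19)
obs 10: x=1 → posterior Gamma(22, 20)
obs 11: x=4 → posterior Gamma(26, 21)
obs 12: x=3 → posterior Gamma(29, 22)

14/11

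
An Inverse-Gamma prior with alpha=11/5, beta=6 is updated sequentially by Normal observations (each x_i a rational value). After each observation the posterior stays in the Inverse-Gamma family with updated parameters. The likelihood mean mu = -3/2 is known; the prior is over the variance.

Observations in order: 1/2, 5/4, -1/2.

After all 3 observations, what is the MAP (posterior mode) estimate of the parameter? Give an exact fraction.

obs 1: x=1/2 → posterior Inverse-Gamma(27/10, 8)
obs 2: x=5/4 → posterior Inverse-Gamma(16/5, 377/32)
obs 3: x=-1/2 → posterior Inverse-Gamma(37/10, 393/32)

1965/752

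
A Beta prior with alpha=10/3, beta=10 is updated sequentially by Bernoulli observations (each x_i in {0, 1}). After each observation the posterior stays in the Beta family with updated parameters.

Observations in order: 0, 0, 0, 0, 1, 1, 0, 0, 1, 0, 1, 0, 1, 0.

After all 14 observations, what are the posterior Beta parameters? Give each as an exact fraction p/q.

obs 1: x=0 → posterior Beta(10/3, 11)
obs 2: x=0 → posterior Beta(10/3, 12)
obs 3: x=0 → posterior Beta(10/3, 13)
obs 4: x=0 → posterior Beta(10/3, 14)
obs 5: x=1 → posterior Beta(13/3, 14)
obs 6: x=1 → posterior Beta(16/3, 14)
obs 7: x=0 → posterior Beta(16/3, 15)
obs 8: x=0 → posterior Beta(16/3, 16)
obs 9: x=1 → posterior Beta(19/3, 16)
obs 10: x=0 → posterior Beta(19/3, 17)
obs 11: x=1 → posterior Beta(22/3, 17)
obs 12: x=0 → posterior Beta(22/3, 18)
obs 13: x=1 → posterior Beta(25/3, 18)
obs 14: x=0 → posterior Beta(25/3, 19)

alpha=25/3, beta=19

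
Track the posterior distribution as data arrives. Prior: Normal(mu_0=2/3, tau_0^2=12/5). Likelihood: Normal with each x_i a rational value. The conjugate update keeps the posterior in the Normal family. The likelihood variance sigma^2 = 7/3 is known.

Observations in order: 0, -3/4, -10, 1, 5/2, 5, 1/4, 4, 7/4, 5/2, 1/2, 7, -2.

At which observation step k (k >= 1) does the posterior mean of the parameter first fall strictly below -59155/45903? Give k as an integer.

obs 1: x=0 → posterior Normal(70/213, 84/71)
obs 2: x=-3/4 → posterior Normal(-11/321, 84/107)
obs 3: x=-10 → posterior Normal(-1091/429, 84/143)
obs 4: x=1 → posterior Normal(-983/537, 84/179)
obs 5: x=5/2 → posterior Normal(-713/645, 84/215)
obs 6: x=5 → posterior Normal(-173/753, 84/251)
obs 7: x=1/4 → posterior Normal(-146/861, 12/41)
obs 8: x=4 → posterior Normal(286/969, 84/323)
obs 9: x=7/4 → posterior Normal(475/1077, 84/359)
obs 10: x=5/2 → posterior Normal(149/237, 84/395)
obs 11: x=1/2 → posterior Normal(799/1293, 84/431)
obs 12: x=7 → posterior Normal(1555/1401, 84/467)
obs 13: x=-2 → posterior Normal(1339/1509, 84/503)

k = 3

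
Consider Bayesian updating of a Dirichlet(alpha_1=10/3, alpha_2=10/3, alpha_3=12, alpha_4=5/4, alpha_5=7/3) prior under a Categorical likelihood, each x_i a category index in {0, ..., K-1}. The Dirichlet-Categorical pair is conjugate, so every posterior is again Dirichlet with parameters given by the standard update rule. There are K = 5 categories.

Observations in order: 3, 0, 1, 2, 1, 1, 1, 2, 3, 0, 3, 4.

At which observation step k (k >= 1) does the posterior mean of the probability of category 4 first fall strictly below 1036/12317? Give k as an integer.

obs 1: x=3 → posterior Dirichlet(10/3, 10/3, 12, 9/4, 7/3)
obs 2: x=0 → posterior Dirichlet(13/3, 10/3, 12, 9/4, 7/3)
obs 3: x=1 → posterior Dirichlet(13/3, 13/3, 12, 9/4, 7/3)
obs 4: x=2 → posterior Dirichlet(13/3, 13/3, 13, 9/4, 7/3)
obs 5: x=1 → posterior Dirichlet(13/3, 16/3, 13, 9/4, 7/3)
obs 6: x=1 → posterior Dirichlet(13/3, 19/3, 13, 9/4, 7/3)
obs 7: x=1 → posterior Dirichlet(13/3, 22/3, 13, 9/4, 7/3)
obs 8: x=2 → posterior Dirichlet(13/3, 22/3, 14, 9/4, 7/3)
obs 9: x=3 → posterior Dirichlet(13/3, 22/3, 14, 13/4, 7/3)
obs 10: x=0 → posterior Dirichlet(16/3, 22/3, 14, 13/4, 7/3)
obs 11: x=3 → posterior Dirichlet(16/3, 22/3, 14, 17/4, 7/3)
obs 12: x=4 → posterior Dirichlet(16/3, 22/3, 14, 17/4, 10/3)

k = 6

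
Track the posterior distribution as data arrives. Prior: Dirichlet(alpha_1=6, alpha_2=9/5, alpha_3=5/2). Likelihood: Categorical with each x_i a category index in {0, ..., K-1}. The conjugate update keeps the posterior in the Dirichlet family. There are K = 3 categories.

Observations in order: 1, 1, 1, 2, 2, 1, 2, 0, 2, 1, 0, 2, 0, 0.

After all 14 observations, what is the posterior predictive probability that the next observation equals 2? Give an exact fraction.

25/81

obs 1: x=1 → posterior Dirichlet(6, 14/5, 5/2)
obs 2: x=1 → posterior Dirichlet(6, 19/5, 5/2)
obs 3: x=1 → posterior Dirichlet(6, 24/5, 5/2)
obs 4: x=2 → posterior Dirichlet(6, 24/5, 7/2)
obs 5: x=2 → posterior Dirichlet(6, 24/5, 9/2)
obs 6: x=1 → posterior Dirichlet(6, 29/5, 9/2)
obs 7: x=2 → posterior Dirichlet(6, 29/5, 11/2)
obs 8: x=0 → posterior Dirichlet(7, 29/5, 11/2)
obs 9: x=2 → posterior Dirichlet(7, 29/5, 13/2)
obs 10: x=1 → posterior Dirichlet(7, 34/5, 13/2)
obs 11: x=0 → posterior Dirichlet(8, 34/5, 13/2)
obs 12: x=2 → posterior Dirichlet(8, 34/5, 15/2)
obs 13: x=0 → posterior Dirichlet(9, 34/5, 15/2)
obs 14: x=0 → posterior Dirichlet(10, 34/5, 15/2)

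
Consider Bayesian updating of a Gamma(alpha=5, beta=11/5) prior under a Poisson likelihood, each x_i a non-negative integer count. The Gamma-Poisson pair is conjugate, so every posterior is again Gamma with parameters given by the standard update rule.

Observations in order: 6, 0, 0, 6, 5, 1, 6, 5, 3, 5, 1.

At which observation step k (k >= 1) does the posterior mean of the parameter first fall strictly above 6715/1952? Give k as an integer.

obs 1: x=6 → posterior Gamma(11, 16/5)
obs 2: x=0 → posterior Gamma(11, 21/5)
obs 3: x=0 → posterior Gamma(11, 26/5)
obs 4: x=6 → posterior Gamma(17, 31/5)
obs 5: x=5 → posterior Gamma(22, 36/5)
obs 6: x=1 → posterior Gamma(23, 41/5)
obs 7: x=6 → posterior Gamma(29, 46/5)
obs 8: x=5 → posterior Gamma(34, 51/5)
obs 9: x=3 → posterior Gamma(37, 56/5)
obs 10: x=5 → posterior Gamma(42, 61/5)
obs 11: x=1 → posterior Gamma(43, 66/5)

k = 10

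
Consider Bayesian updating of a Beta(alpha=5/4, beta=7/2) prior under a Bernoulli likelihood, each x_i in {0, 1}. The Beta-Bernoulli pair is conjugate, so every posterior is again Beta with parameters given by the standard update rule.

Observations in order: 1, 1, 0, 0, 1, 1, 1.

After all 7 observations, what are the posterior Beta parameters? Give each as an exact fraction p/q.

obs 1: x=1 → posterior Beta(9/4, 7/2)
obs 2: x=1 → posterior Beta(13/4, 7/2)
obs 3: x=0 → posterior Beta(13/4, 9/2)
obs 4: x=0 → posterior Beta(13/4, 11/2)
obs 5: x=1 → posterior Beta(17/4, 11/2)
obs 6: x=1 → posterior Beta(21/4, 11/2)
obs 7: x=1 → posterior Beta(25/4, 11/2)

alpha=25/4, beta=11/2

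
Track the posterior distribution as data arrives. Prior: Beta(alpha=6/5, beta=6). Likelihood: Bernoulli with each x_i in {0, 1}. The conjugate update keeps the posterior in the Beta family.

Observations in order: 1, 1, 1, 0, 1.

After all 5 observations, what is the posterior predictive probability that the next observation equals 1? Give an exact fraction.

obs 1: x=1 → posterior Beta(11/5, 6)
obs 2: x=1 → posterior Beta(16/5, 6)
obs 3: x=1 → posterior Beta(21/5, 6)
obs 4: x=0 → posterior Beta(21/5, 7)
obs 5: x=1 → posterior Beta(26/5, 7)

26/61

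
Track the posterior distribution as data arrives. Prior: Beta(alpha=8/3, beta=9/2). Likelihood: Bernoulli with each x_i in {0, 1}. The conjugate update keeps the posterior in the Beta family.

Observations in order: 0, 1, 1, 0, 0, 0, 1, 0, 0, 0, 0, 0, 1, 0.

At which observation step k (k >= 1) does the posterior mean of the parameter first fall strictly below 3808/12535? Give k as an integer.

k = 12

obs 1: x=0 → posterior Beta(8/3, 11/2)
obs 2: x=1 → posterior Beta(11/3, 11/2)
obs 3: x=1 → posterior Beta(14/3, 11/2)
obs 4: x=0 → posterior Beta(14/3, 13/2)
obs 5: x=0 → posterior Beta(14/3, 15/2)
obs 6: x=0 → posterior Beta(14/3, 17/2)
obs 7: x=1 → posterior Beta(17/3, 17/2)
obs 8: x=0 → posterior Beta(17/3, 19/2)
obs 9: x=0 → posterior Beta(17/3, 21/2)
obs 10: x=0 → posterior Beta(17/3, 23/2)
obs 11: x=0 → posterior Beta(17/3, 25/2)
obs 12: x=0 → posterior Beta(17/3, 27/2)
obs 13: x=1 → posterior Beta(20/3, 27/2)
obs 14: x=0 → posterior Beta(20/3, 29/2)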